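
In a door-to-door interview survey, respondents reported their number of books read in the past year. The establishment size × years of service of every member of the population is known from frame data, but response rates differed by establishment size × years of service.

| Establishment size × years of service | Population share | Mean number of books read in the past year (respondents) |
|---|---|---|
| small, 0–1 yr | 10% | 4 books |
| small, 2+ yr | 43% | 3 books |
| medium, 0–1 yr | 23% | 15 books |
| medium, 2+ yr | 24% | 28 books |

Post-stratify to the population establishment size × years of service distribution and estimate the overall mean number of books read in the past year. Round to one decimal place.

Reweight to the known establishment size × years of service distribution:
  small, 0–1 yr: 0.1 × 4 = 0.4
  small, 2+ yr: 0.43 × 3 = 1.29
  medium, 0–1 yr: 0.23 × 15 = 3.45
  medium, 2+ yr: 0.24 × 28 = 6.72
Post-stratified estimate = 11.86 → 11.9.

11.9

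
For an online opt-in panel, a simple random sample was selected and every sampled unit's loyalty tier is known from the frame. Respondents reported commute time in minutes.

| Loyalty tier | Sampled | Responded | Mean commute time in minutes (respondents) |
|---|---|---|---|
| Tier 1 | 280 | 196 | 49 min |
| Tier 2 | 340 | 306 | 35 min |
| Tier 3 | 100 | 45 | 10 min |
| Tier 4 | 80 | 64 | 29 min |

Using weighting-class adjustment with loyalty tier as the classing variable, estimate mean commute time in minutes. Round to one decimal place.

Response rates by class: Tier 1 196/280 = 70%, Tier 2 306/340 = 90%, Tier 3 45/100 = 45%, Tier 4 64/80 = 80%.
With weight = n_sampled/n_responded per class, the weighted class total is n_sampled:
  Tier 1: 280 × 49 = 13,720
  Tier 2: 340 × 35 = 11,900
  Tier 3: 100 × 10 = 1000
  Tier 4: 80 × 29 = 2320
Adjusted estimate = 28,940 / 800 = 36.175 → 36.2.

36.2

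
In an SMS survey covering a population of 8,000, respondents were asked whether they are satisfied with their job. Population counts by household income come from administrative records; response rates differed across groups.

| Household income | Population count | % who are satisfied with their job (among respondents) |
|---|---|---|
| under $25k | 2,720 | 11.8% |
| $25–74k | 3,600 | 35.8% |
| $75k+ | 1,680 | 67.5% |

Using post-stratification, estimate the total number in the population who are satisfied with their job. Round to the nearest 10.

2,740

Estimated count per cell = population count × respondent percentage:
  under $25k: 2,720 × 11.8% = 320.96
  $25–74k: 3,600 × 35.8% = 1288.8
  $75k+: 1,680 × 67.5% = 1134
Estimated total = 2743.76 → 2,740.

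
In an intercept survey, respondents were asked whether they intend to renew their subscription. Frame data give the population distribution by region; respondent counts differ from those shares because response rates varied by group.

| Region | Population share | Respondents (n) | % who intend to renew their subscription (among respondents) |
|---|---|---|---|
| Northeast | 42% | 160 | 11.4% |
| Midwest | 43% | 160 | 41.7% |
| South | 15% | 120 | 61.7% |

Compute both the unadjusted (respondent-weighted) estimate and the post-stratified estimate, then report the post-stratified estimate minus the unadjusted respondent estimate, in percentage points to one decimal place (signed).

-4.2 percentage points

Unadjusted (pooled respondent) estimate weights by respondent counts:
  (160/440)×11.4 + (160/440)×41.7 + (120/440)×61.7 = 36.1364%
Post-stratifying to population shares instead:
  0.42×11.4 + 0.43×41.7 + 0.15×61.7 = 31.974%
Difference = 31.974 − 36.1364 = -4.1624 pp.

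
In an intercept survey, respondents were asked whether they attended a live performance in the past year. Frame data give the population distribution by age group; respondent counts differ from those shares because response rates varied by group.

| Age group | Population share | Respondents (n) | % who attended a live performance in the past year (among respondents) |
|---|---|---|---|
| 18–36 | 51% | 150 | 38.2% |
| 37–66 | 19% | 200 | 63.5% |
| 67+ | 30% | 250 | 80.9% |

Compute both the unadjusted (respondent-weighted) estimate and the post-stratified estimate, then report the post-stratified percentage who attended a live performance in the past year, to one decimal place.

55.8%

Without adjustment, the pooled respondent share is:
  (150/600)×38.2 + (200/600)×63.5 + (250/600)×80.9 = 64.425%
Post-stratifying to population shares instead:
  0.51×38.2 + 0.19×63.5 + 0.3×80.9 = 55.817%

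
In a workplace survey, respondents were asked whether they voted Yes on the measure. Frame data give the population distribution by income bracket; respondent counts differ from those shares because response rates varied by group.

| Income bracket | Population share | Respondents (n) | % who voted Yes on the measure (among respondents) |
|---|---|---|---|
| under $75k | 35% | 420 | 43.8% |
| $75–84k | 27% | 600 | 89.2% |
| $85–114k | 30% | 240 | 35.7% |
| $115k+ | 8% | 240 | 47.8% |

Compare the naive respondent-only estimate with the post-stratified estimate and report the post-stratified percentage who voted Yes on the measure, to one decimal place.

53.9%

Naive respondent-only estimate (weights = respondent counts):
  (420/1500)×43.8 + (600/1500)×89.2 + (240/1500)×35.7 + (240/1500)×47.8 = 61.304%
Reweighting by population income bracket shares:
  0.35×43.8 + 0.27×89.2 + 0.3×35.7 + 0.08×47.8 = 53.948%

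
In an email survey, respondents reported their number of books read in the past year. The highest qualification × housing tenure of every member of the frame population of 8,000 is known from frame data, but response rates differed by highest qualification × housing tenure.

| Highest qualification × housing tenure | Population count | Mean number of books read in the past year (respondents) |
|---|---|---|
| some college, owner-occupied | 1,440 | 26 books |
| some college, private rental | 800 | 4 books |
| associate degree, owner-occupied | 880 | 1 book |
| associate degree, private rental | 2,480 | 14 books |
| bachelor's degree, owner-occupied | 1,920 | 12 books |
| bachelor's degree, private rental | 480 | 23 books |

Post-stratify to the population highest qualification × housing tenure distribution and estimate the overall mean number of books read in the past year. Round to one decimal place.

13.8

Reweight to the known highest qualification × housing tenure distribution:
  some college, owner-occupied: (1,440/8,000) × 26 = 4.68
  some college, private rental: (800/8,000) × 4 = 0.4
  associate degree, owner-occupied: (880/8,000) × 1 = 0.11
  associate degree, private rental: (2,480/8,000) × 14 = 4.34
  bachelor's degree, owner-occupied: (1,920/8,000) × 12 = 2.88
  bachelor's degree, private rental: (480/8,000) × 23 = 1.38
Post-stratified estimate = 13.79 → 13.8.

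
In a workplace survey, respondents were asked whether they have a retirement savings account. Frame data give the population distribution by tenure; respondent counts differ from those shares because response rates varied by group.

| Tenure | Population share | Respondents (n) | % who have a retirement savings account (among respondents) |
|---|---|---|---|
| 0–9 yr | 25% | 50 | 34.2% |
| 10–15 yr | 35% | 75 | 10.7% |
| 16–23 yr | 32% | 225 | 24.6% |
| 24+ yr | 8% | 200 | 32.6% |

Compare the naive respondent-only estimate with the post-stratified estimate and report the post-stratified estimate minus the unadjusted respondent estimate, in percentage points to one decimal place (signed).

-3.7 percentage points

Without adjustment, the pooled respondent share is:
  (50/550)×34.2 + (75/550)×10.7 + (225/550)×24.6 + (200/550)×32.6 = 26.4864%
Post-stratifying to population shares instead:
  0.25×34.2 + 0.35×10.7 + 0.32×24.6 + 0.08×32.6 = 22.775%
Difference = 22.775 − 26.4864 = -3.7114 pp.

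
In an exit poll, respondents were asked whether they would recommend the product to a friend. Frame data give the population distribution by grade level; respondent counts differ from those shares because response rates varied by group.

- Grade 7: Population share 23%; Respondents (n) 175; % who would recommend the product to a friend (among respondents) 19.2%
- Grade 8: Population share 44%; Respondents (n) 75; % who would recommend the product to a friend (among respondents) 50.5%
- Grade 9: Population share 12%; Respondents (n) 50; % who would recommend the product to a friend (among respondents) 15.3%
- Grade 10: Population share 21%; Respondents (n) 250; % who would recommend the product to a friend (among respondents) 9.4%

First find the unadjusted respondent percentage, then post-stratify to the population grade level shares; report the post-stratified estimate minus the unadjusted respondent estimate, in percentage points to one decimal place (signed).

+11.8 percentage points

Unadjusted (pooled respondent) estimate weights by respondent counts:
  (175/550)×19.2 + (75/550)×50.5 + (50/550)×15.3 + (250/550)×9.4 = 18.6591%
Post-stratifying to population shares instead:
  0.23×19.2 + 0.44×50.5 + 0.12×15.3 + 0.21×9.4 = 30.446%
Difference = 30.446 − 18.6591 = 11.7869 pp.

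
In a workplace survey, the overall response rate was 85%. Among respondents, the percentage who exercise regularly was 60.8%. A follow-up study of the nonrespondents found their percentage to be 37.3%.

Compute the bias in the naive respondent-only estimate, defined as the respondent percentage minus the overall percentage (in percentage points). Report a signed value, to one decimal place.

Nonresponse fraction = 1 − 0.85 = 0.15.
Bias = (nonresponse fraction) × (respondent percentage − nonrespondent percentage)
     = 0.15 × (60.8 − 37.3) = 0.15 × 23.5 = 3.525.

+3.5 percentage points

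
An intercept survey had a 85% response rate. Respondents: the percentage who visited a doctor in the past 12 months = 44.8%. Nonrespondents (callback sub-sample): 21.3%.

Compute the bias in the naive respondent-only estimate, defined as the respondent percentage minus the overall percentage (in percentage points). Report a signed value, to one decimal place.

+3.5 percentage points

Nonresponse fraction = 1 − 0.85 = 0.15.
Bias = (nonresponse fraction) × (respondent percentage − nonrespondent percentage)
     = 0.15 × (44.8 − 21.3) = 0.15 × 23.5 = 3.525.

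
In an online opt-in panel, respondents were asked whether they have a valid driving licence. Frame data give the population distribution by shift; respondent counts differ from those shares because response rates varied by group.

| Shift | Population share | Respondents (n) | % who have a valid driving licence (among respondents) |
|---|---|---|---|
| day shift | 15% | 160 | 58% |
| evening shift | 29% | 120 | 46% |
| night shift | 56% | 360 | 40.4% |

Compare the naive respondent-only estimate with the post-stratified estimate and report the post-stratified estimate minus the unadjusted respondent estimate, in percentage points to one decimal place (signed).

Naive respondent-only estimate (weights = respondent counts):
  (160/640)×58 + (120/640)×46 + (360/640)×40.4 = 45.85%
Reweighting by population shift shares:
  0.15×58 + 0.29×46 + 0.56×40.4 = 44.664%
Difference = 44.664 − 45.85 = -1.186 pp.

-1.2 percentage points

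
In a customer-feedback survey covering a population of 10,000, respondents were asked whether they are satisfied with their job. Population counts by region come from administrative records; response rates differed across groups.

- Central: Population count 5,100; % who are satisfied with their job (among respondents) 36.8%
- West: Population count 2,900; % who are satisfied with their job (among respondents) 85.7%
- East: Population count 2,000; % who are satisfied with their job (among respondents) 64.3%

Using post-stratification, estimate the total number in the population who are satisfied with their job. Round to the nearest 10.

5,650

Each cell contributes its population count × the respondent rate:
  Central: 5,100 × 36.8% = 1876.8
  West: 2,900 × 85.7% = 2485.3
  East: 2,000 × 64.3% = 1286
Estimated total = 5648.1 → 5,650.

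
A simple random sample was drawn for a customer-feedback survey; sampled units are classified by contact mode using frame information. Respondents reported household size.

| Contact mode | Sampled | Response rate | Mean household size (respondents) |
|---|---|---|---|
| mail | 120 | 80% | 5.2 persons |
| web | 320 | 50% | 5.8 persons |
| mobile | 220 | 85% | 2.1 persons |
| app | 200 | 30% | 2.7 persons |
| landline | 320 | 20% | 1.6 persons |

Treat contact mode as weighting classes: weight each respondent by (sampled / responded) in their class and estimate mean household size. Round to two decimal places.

3.38

Weighting each respondent by the inverse class response rate inflates each class back to its sampled size, so the class weight is n_sampled:
  mail: 120 × 5.2 = 624
  web: 320 × 5.8 = 1856
  mobile: 220 × 2.1 = 462
  app: 200 × 2.7 = 540
  landline: 320 × 1.6 = 512
Adjusted estimate = 3994 / 1,180 = 3.38475 → 3.38.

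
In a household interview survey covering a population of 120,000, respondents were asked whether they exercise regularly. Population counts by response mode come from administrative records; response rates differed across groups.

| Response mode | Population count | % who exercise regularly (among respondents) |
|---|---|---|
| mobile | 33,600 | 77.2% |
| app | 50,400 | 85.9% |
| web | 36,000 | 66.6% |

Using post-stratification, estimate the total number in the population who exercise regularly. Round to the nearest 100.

Each cell contributes its population count × the respondent rate:
  mobile: 33,600 × 77.2% = 25939.2
  app: 50,400 × 85.9% = 43293.6
  web: 36,000 × 66.6% = 23,976
Estimated total = 93208.8 → 93,200.

93,200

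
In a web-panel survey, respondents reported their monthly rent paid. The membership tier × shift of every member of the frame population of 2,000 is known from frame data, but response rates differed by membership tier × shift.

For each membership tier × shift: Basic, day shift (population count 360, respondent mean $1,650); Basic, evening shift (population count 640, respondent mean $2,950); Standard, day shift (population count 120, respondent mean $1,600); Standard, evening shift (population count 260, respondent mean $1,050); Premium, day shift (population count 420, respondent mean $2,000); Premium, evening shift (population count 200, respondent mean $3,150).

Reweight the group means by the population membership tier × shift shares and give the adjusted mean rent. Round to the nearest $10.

$2,210

Reweight to the known membership tier × shift distribution:
  Basic, day shift: (360/2,000) × 1650 = 297
  Basic, evening shift: (640/2,000) × 2950 = 944
  Standard, day shift: (120/2,000) × 1600 = 96
  Standard, evening shift: (260/2,000) × 1050 = 136.5
  Premium, day shift: (420/2,000) × 2000 = 420
  Premium, evening shift: (200/2,000) × 3150 = 315
Post-stratified estimate = 2208.5 → $2,210.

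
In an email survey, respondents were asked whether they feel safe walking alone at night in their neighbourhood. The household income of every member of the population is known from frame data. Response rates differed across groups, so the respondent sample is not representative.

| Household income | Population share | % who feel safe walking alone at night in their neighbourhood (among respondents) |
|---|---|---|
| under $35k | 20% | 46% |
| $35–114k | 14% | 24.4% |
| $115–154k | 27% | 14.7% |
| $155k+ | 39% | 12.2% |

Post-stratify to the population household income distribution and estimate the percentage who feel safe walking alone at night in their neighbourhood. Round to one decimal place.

Weight each group's respondent value by its population share:
  under $35k: 0.2 × 46 = 9.2
  $35–114k: 0.14 × 24.4 = 3.416
  $115–154k: 0.27 × 14.7 = 3.969
  $155k+: 0.39 × 12.2 = 4.758
Post-stratified estimate = 21.343 → 21.3%.

21.3%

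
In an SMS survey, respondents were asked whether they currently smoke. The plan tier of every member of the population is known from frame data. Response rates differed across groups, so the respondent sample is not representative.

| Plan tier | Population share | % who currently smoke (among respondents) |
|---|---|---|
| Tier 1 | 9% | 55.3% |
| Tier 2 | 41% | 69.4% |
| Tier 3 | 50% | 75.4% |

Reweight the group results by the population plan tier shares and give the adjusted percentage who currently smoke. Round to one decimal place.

71.1%

Weight each group's respondent value by its population share:
  Tier 1: 0.09 × 55.3 = 4.977
  Tier 2: 0.41 × 69.4 = 28.454
  Tier 3: 0.5 × 75.4 = 37.7
Post-stratified estimate = 71.131 → 71.1%.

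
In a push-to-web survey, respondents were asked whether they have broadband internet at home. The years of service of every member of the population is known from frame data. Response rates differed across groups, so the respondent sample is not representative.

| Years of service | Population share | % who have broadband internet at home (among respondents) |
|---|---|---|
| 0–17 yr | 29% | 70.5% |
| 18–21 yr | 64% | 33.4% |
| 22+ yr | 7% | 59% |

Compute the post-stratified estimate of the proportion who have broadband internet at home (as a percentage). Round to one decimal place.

46.0%

Each cell contributes population-share × respondent value:
  0–17 yr: 0.29 × 70.5 = 20.445
  18–21 yr: 0.64 × 33.4 = 21.376
  22+ yr: 0.07 × 59 = 4.13
Post-stratified estimate = 45.951 → 46.0%.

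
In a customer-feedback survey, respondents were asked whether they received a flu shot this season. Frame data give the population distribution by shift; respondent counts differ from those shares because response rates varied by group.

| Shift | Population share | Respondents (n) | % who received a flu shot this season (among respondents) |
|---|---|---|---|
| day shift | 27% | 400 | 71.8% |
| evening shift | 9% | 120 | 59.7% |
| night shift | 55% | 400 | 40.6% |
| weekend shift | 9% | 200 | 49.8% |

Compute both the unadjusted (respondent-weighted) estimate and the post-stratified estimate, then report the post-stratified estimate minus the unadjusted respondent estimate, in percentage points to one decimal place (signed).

-3.9 percentage points

Without adjustment, the pooled respondent share is:
  (400/1120)×71.8 + (120/1120)×59.7 + (400/1120)×40.6 + (200/1120)×49.8 = 55.4321%
Post-stratified estimate weights by population shares:
  0.27×71.8 + 0.09×59.7 + 0.55×40.6 + 0.09×49.8 = 51.571%
Difference = 51.571 − 55.4321 = -3.8611 pp.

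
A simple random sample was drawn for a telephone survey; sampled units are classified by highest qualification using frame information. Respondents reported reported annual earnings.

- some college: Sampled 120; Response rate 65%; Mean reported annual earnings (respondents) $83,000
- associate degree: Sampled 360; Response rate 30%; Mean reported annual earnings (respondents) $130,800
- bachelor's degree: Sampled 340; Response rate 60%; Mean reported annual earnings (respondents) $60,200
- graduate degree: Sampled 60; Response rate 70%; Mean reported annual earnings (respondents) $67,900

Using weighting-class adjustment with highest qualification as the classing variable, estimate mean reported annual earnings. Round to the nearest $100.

Each respondent's weight = sampled/responded in their class; summing within a class gives n_sampled, so:
  some college: 120 × 83,000 = 9,960,000
  associate degree: 360 × 130,800 = 47,088,000
  bachelor's degree: 340 × 60,200 = 20,468,000
  graduate degree: 60 × 67,900 = 4,074,000
Adjusted estimate = 81,590,000 / 880 = 92715.9 → $92,700.

$92,700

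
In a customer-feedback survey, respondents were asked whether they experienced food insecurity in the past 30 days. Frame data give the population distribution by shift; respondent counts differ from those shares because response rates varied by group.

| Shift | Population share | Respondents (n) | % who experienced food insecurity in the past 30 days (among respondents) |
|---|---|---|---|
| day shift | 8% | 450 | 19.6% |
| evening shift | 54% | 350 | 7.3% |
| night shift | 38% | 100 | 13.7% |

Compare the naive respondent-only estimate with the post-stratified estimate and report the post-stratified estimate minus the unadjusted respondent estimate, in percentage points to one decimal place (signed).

-3.4 percentage points

Naive respondent-only estimate (weights = respondent counts):
  (450/900)×19.6 + (350/900)×7.3 + (100/900)×13.7 = 14.1611%
Reweighting by population shift shares:
  0.08×19.6 + 0.54×7.3 + 0.38×13.7 = 10.716%
Difference = 10.716 − 14.1611 = -3.4451 pp.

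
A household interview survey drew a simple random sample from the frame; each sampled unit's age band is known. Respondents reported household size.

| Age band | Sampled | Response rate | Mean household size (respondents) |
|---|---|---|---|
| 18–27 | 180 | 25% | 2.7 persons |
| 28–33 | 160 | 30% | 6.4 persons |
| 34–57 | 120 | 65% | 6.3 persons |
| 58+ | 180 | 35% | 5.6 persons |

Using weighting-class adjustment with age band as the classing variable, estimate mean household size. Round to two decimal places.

Inverse-response-rate weighting restores each class to its sampled count, so class totals weight by n_sampled:
  18–27: 180 × 2.7 = 486
  28–33: 160 × 6.4 = 1024
  34–57: 120 × 6.3 = 756
  58+: 180 × 5.6 = 1008
Adjusted estimate = 3274 / 640 = 5.11562 → 5.12.

5.12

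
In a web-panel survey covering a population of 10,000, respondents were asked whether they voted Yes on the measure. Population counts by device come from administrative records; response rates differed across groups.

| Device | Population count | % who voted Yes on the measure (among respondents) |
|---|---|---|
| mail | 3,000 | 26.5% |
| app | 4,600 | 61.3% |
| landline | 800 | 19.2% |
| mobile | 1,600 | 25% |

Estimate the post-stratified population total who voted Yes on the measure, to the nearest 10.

Apply each group's respondent rate to its population count:
  mail: 3,000 × 26.5% = 795
  app: 4,600 × 61.3% = 2819.8
  landline: 800 × 19.2% = 153.6
  mobile: 1,600 × 25% = 400
Estimated total = 4168.4 → 4,170.

4,170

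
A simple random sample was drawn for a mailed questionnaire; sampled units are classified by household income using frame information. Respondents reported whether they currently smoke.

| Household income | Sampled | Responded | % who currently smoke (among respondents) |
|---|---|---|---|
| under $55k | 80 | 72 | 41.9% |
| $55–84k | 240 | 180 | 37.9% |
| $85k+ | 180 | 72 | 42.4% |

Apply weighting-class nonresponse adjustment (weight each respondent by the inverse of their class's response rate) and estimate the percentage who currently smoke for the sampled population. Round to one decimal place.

Class response rates: under $55k 72/80 = 90%, $55–84k 180/240 = 75%, $85k+ 72/180 = 40%.
Weighting each respondent by the inverse class response rate inflates each class back to its sampled size, so the class weight is n_sampled:
  under $55k: 80 × 41.9 = 3352
  $55–84k: 240 × 37.9 = 9096
  $85k+: 180 × 42.4 = 7632
Adjusted estimate = 20,080 / 500 = 40.16 → 40.2%.

40.2%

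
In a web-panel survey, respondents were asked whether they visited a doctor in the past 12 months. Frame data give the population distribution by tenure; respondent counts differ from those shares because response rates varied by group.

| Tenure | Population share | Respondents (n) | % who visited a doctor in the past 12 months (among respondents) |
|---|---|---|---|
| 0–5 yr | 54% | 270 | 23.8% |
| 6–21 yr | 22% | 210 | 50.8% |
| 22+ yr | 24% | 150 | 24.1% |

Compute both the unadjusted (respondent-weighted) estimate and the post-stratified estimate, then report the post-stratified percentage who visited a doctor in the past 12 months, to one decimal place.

29.8%

Without adjustment, the pooled respondent share is:
  (270/630)×23.8 + (210/630)×50.8 + (150/630)×24.1 = 32.8714%
Post-stratifying to population shares instead:
  0.54×23.8 + 0.22×50.8 + 0.24×24.1 = 29.812%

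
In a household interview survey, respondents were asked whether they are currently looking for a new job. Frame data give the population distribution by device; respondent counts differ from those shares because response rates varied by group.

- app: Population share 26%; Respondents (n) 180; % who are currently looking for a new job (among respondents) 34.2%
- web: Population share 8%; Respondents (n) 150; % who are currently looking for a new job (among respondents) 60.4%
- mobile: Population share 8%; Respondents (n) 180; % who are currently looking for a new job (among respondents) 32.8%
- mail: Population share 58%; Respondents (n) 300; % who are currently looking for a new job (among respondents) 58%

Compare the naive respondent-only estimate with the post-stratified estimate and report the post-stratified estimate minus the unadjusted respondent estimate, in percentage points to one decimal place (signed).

Without adjustment, the pooled respondent share is:
  (180/810)×34.2 + (150/810)×60.4 + (180/810)×32.8 + (300/810)×58 = 47.5556%
Post-stratified estimate weights by population shares:
  0.26×34.2 + 0.08×60.4 + 0.08×32.8 + 0.58×58 = 49.988%
Difference = 49.988 − 47.5556 = 2.4324 pp.

+2.4 percentage points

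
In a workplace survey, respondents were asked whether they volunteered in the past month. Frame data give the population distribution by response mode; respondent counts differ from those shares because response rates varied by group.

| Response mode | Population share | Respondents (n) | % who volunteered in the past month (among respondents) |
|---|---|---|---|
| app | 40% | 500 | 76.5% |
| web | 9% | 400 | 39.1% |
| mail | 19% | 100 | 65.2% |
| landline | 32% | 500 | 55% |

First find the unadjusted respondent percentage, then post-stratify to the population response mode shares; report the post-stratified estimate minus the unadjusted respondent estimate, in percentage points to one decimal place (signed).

+5.5 percentage points

Unadjusted (pooled respondent) estimate weights by respondent counts:
  (500/1500)×76.5 + (400/1500)×39.1 + (100/1500)×65.2 + (500/1500)×55 = 58.6067%
Post-stratifying to population shares instead:
  0.4×76.5 + 0.09×39.1 + 0.19×65.2 + 0.32×55 = 64.107%
Difference = 64.107 − 58.6067 = 5.5003 pp.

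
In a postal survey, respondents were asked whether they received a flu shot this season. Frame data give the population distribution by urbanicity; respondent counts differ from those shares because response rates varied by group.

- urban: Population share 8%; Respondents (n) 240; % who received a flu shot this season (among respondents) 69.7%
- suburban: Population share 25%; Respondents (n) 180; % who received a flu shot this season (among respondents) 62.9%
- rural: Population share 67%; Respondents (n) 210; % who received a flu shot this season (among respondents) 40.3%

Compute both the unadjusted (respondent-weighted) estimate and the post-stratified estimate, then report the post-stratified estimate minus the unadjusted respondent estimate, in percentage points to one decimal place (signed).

Unadjusted (pooled respondent) estimate weights by respondent counts:
  (240/630)×69.7 + (180/630)×62.9 + (210/630)×40.3 = 57.9571%
Post-stratifying to population shares instead:
  0.08×69.7 + 0.25×62.9 + 0.67×40.3 = 48.302%
Difference = 48.302 − 57.9571 = -9.6551 pp.

-9.7 percentage points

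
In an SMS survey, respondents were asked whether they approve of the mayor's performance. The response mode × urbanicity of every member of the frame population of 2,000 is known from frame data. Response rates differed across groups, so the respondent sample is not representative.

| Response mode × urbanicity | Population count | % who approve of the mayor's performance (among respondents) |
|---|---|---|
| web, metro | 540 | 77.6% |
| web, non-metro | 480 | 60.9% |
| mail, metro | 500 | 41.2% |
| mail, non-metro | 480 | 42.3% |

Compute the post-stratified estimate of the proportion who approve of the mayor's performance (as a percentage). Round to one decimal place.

Weight each group's respondent value by its population share:
  web, metro: (540/2,000) × 77.6 = 20.952
  web, non-metro: (480/2,000) × 60.9 = 14.616
  mail, metro: (500/2,000) × 41.2 = 10.3
  mail, non-metro: (480/2,000) × 42.3 = 10.152
Post-stratified estimate = 56.02 → 56.0%.

56.0%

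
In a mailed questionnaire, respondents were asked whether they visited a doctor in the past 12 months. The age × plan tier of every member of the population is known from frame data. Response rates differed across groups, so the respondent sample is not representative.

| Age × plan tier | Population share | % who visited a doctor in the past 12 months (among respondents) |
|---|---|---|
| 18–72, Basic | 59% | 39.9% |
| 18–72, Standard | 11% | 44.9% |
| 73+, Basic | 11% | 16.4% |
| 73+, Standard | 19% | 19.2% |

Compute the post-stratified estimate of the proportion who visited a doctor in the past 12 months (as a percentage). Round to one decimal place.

Each cell contributes population-share × respondent value:
  18–72, Basic: 0.59 × 39.9 = 23.541
  18–72, Standard: 0.11 × 44.9 = 4.939
  73+, Basic: 0.11 × 16.4 = 1.804
  73+, Standard: 0.19 × 19.2 = 3.648
Post-stratified estimate = 33.932 → 33.9%.

33.9%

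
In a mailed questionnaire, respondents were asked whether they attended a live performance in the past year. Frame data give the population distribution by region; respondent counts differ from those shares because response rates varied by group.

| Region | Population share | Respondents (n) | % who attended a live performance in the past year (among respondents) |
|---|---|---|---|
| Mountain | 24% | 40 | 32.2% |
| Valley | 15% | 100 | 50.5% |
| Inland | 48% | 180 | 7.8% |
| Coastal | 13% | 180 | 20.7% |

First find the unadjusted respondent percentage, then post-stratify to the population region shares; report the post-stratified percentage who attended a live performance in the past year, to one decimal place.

Unadjusted (pooled respondent) estimate weights by respondent counts:
  (40/500)×32.2 + (100/500)×50.5 + (180/500)×7.8 + (180/500)×20.7 = 22.936%
Post-stratified estimate weights by population shares:
  0.24×32.2 + 0.15×50.5 + 0.48×7.8 + 0.13×20.7 = 21.738%

21.7%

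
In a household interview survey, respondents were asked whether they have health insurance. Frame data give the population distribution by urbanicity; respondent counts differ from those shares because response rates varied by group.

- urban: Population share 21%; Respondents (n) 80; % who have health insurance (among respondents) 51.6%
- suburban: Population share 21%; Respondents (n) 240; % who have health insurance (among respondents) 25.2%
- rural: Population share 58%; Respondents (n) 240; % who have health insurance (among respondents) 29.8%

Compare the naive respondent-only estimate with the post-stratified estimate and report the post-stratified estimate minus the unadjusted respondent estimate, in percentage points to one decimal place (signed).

+2.5 percentage points

Naive respondent-only estimate (weights = respondent counts):
  (80/560)×51.6 + (240/560)×25.2 + (240/560)×29.8 = 30.9429%
Post-stratified estimate weights by population shares:
  0.21×51.6 + 0.21×25.2 + 0.58×29.8 = 33.412%
Difference = 33.412 − 30.9429 = 2.4691 pp.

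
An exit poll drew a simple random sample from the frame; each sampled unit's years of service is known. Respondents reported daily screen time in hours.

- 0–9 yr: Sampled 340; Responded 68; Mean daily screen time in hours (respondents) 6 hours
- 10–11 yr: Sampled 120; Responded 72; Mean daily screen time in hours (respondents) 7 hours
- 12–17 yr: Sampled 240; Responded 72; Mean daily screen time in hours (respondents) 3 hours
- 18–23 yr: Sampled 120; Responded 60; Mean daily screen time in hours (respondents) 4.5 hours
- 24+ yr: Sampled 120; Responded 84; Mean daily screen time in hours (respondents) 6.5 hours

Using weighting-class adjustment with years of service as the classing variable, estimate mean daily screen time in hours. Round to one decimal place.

Response rates by class: 0–9 yr 68/340 = 20%, 10–11 yr 72/120 = 60%, 12–17 yr 72/240 = 30%, 18–23 yr 60/120 = 50%, 24+ yr 84/120 = 70%.
Each respondent's weight = sampled/responded in their class; summing within a class gives n_sampled, so:
  0–9 yr: 340 × 6 = 2040
  10–11 yr: 120 × 7 = 840
  12–17 yr: 240 × 3 = 720
  18–23 yr: 120 × 4.5 = 540
  24+ yr: 120 × 6.5 = 780
Adjusted estimate = 4920 / 940 = 5.23404 → 5.2.

5.2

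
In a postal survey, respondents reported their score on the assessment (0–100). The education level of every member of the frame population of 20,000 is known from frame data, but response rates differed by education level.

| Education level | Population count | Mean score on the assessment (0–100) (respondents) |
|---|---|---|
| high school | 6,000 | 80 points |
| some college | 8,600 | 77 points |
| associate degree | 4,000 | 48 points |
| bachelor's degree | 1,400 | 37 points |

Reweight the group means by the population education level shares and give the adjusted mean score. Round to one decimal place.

Post-stratification weights by population share, not respondent share:
  high school: (6,000/20,000) × 80 = 24
  some college: (8,600/20,000) × 77 = 33.11
  associate degree: (4,000/20,000) × 48 = 9.6
  bachelor's degree: (1,400/20,000) × 37 = 2.59
Post-stratified estimate = 69.3 → 69.3.

69.3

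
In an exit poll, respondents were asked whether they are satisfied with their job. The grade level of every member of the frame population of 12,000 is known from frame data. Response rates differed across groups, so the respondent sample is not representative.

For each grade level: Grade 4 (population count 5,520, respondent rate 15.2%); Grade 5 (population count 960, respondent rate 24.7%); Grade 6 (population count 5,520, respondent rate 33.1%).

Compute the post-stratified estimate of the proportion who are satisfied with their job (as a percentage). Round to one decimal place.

Weight each group's respondent value by its population share:
  Grade 4: (5,520/12,000) × 15.2 = 6.992
  Grade 5: (960/12,000) × 24.7 = 1.976
  Grade 6: (5,520/12,000) × 33.1 = 15.226
Post-stratified estimate = 24.194 → 24.2%.

24.2%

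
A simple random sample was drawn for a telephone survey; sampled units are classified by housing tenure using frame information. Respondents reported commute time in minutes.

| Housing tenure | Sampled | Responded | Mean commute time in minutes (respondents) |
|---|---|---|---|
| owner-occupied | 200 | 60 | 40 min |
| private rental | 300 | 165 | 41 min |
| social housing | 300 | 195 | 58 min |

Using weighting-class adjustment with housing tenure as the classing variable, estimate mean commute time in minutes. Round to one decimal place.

Response rates by class: owner-occupied 60/200 = 30%, private rental 165/300 = 55%, social housing 195/300 = 65%.
Inverse-response-rate weighting restores each class to its sampled count, so class totals weight by n_sampled:
  owner-occupied: 200 × 40 = 8000
  private rental: 300 × 41 = 12,300
  social housing: 300 × 58 = 17,400
Adjusted estimate = 37,700 / 800 = 47.125 → 47.1.

47.1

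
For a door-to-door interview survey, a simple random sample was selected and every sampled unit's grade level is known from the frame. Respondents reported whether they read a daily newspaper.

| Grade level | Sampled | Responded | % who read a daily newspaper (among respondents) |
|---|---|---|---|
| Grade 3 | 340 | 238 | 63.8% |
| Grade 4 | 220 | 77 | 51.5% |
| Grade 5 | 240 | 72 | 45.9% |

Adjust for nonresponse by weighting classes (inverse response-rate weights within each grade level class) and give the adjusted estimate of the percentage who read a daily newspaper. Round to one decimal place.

Response rates by class: Grade 3 238/340 = 70%, Grade 4 77/220 = 35%, Grade 5 72/240 = 30%.
With weight = n_sampled/n_responded per class, the weighted class total is n_sampled:
  Grade 3: 340 × 63.8 = 21,692
  Grade 4: 220 × 51.5 = 11,330
  Grade 5: 240 × 45.9 = 11,016
Adjusted estimate = 44,038 / 800 = 55.0475 → 55.0%.

55.0%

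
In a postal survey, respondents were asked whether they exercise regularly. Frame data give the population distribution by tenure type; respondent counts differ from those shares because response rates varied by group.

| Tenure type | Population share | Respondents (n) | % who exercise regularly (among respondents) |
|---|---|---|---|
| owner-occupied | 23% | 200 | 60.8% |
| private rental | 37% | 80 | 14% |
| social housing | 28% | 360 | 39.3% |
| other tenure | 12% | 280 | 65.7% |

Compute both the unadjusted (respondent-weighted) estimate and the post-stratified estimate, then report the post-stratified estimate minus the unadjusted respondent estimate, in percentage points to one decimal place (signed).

-11.8 percentage points

Naive respondent-only estimate (weights = respondent counts):
  (200/920)×60.8 + (80/920)×14 + (360/920)×39.3 + (280/920)×65.7 = 49.8087%
Post-stratified estimate weights by population shares:
  0.23×60.8 + 0.37×14 + 0.28×39.3 + 0.12×65.7 = 38.052%
Difference = 38.052 − 49.8087 = -11.7567 pp.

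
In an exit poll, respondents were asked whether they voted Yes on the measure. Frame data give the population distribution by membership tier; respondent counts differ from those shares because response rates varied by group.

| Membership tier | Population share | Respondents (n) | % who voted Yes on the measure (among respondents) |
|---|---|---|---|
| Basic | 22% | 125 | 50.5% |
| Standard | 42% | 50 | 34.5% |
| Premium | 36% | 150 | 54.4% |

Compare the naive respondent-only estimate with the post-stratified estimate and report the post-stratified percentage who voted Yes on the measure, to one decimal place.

Without adjustment, the pooled respondent share is:
  (125/325)×50.5 + (50/325)×34.5 + (150/325)×54.4 = 49.8385%
Post-stratifying to population shares instead:
  0.22×50.5 + 0.42×34.5 + 0.36×54.4 = 45.184%

45.2%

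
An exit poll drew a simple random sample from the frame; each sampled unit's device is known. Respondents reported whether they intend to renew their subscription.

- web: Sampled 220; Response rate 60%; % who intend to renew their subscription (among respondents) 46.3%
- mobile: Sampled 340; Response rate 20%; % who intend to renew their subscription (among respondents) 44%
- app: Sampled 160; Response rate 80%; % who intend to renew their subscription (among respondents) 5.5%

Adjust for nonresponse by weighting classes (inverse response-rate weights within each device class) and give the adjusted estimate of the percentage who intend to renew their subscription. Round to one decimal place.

36.1%

Each respondent's weight = sampled/responded in their class; summing within a class gives n_sampled, so:
  web: 220 × 46.3 = 10,186
  mobile: 340 × 44 = 14,960
  app: 160 × 5.5 = 880
Adjusted estimate = 26,026 / 720 = 36.1472 → 36.1%.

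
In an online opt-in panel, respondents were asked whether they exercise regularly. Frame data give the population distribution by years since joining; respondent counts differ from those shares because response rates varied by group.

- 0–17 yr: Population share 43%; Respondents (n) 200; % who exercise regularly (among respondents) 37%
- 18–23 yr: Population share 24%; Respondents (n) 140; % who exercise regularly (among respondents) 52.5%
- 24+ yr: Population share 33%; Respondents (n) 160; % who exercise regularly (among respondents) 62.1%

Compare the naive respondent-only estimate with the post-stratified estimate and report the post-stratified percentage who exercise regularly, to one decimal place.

Naive respondent-only estimate (weights = respondent counts):
  (200/500)×37 + (140/500)×52.5 + (160/500)×62.1 = 49.372%
Reweighting by population years since joining shares:
  0.43×37 + 0.24×52.5 + 0.33×62.1 = 49.003%

49.0%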